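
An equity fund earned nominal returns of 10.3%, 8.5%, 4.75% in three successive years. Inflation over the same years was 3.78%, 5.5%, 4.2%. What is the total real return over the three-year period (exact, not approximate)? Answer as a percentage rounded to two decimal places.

9.88%

Compound the nominal returns: 1.1030 × 1.0850 × 1.0475 = 1.253601.
Compound inflation: 1.0378 × 1.0550 × 1.0420 = 1.140864.
Deflate: 1.253601 / 1.140864 = 1.098817.
Total real return = 1.098817 − 1 → 9.88%.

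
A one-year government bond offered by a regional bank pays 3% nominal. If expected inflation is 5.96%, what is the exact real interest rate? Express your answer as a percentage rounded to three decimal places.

By the Fisher relation, 1 + r = (1 + i)/(1 + π).
1 + r = 1.03000 / 1.05960 = 0.9720649
r = 0.9720649 − 1 = -2.79351%, i.e. -2.794%.

-2.794%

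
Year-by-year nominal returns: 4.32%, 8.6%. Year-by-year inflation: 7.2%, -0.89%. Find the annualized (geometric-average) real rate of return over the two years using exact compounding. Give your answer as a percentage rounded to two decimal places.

Compound the nominal returns: 1.0432 × 1.0860 = 1.13291520.
Compound inflation: 1.0720 × 0.9911 = 1.06245920.
Deflate: 1.13291520 / 1.06245920 = 1.06631408.
Annualized real rate = 1.06631408^(1/2) − 1 = 3.2625% → 3.26%.

3.26%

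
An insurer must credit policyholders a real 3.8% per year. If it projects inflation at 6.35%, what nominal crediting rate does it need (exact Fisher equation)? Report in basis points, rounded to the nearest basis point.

(1 + i) = (1 + r)(1 + π) = 1.03800 × 1.06350 = 1.103913
i = 1.103913 − 1, so the required nominal rate is 1039 basis points.

1039 basis points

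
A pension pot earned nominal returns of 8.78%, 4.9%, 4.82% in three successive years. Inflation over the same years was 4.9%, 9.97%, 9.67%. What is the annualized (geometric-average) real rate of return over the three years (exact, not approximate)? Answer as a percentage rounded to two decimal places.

-1.85%

Compound the nominal returns: 1.0878 × 1.0490 × 1.0482 = 1.19610333.
Compound inflation: 1.0490 × 1.0997 × 1.0967 = 1.26513700.
Deflate: 1.19610333 / 1.26513700 = 0.94543384.
Annualized real rate = 0.94543384^(1/3) − 1 = -1.8530% → -1.85%.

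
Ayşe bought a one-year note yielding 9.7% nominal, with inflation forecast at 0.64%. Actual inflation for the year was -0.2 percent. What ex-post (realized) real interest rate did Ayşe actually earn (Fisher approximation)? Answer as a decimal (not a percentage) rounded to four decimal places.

Ex-post: 9.7% − (-0.2%) = 9.900%
So the realized real rate is 0.0990.

0.0990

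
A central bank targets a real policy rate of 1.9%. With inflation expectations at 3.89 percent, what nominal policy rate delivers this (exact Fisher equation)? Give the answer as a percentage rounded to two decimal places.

5.86%

(1 + i) = (1 + r)(1 + π) = 1.01900 × 1.03890 = 1.0586391
i = 1.0586391 − 1, so the required nominal rate is 5.86%.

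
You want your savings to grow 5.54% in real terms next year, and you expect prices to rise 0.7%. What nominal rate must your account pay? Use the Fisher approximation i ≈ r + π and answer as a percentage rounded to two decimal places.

i ≈ r + π = 5.54% + 0.7% = 6.24%.

6.24%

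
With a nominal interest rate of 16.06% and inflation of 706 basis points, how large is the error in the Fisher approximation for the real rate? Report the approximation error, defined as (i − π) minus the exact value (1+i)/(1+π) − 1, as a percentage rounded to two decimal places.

0.59%

Approximate: r ≈ 16.060% − 7.060% = 9.0000%
Exact: (1 + 0.1606)/(1 + 0.0706) − 1 = 8.4065%
Error = 9.0000% − 8.4065% = 0.5935% → 0.59%.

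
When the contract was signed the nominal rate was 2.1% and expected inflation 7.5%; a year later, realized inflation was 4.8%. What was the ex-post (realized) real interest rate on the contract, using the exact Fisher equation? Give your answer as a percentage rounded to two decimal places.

-2.58%

Ex-post: (1 + 0.0210)/(1 + 0.0480) − 1 = -2.5763%
So the realized real rate is -2.58%.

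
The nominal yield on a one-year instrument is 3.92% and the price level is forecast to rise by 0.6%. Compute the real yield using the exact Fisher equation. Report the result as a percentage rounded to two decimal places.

By the Fisher relation, 1 + r = (1 + i)/(1 + π).
1 + r = 1.03920 / 1.00600 = 1.033002
r = 1.033002 − 1 = 3.3002%, i.e. 3.30%.

3.30%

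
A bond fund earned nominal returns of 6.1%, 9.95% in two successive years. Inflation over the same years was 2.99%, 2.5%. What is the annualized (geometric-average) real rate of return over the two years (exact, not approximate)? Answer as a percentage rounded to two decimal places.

Nominal growth factor = 1.0610 × 1.0995 = 1.16656950
Price-level growth factor = 1.0299 × 1.0250 = 1.05564750
Real growth factor = 1.16656950 / 1.05564750 = 1.10507485
Annualized real rate = 1.10507485^(1/2) − 1 = 5.1225% → 5.12%.

5.12%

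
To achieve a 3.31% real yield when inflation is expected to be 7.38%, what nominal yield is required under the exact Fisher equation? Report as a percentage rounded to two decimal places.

10.93%

(1 + i) = (1 + r)(1 + π) = 1.03310 × 1.07380 = 1.10934278
i = 1.10934278 − 1, so the required nominal rate is 10.93%.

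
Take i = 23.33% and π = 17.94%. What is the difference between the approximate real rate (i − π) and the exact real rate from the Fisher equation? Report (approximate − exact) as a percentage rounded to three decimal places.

0.820%

Approximate: r ≈ 23.330% − 17.940% = 5.3900%
Exact: (1 + 0.2333)/(1 + 0.1794) − 1 = 4.5701%
Error = 5.3900% − 4.5701% = 0.8199% → 0.820%.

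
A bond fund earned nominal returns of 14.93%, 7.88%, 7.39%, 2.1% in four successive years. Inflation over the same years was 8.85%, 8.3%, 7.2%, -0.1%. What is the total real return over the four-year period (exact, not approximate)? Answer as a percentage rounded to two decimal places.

Compound the nominal returns: 1.1493 × 1.0788 × 1.0739 × 1.0210 = 1.359452.
Compound inflation: 1.0885 × 1.0830 × 1.0720 × 0.9990 = 1.262459.
Deflate: 1.359452 / 1.262459 = 1.076829.
Total real return = 1.076829 − 1 → 7.68%.

7.68%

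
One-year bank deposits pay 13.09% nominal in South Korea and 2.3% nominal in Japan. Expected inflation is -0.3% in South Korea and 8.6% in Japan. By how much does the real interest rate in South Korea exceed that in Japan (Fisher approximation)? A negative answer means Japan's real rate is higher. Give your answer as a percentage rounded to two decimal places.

South Korea: 13.09% − (-0.3%) = 13.390%
Japan: 2.3% − 8.6% = -6.300%
Differential = 19.690% → 19.69%.

19.69%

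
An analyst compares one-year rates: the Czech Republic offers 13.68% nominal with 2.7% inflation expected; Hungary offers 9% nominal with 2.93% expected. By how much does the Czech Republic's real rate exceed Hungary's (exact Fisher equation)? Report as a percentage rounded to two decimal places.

4.79%

The Czech Republic: (1 + 0.1368)/(1 + 0.0270) − 1 = 10.6913%
Hungary: (1 + 0.0900)/(1 + 0.0293) − 1 = 5.8972%
Differential = 10.6913% − 5.8972% = 4.7941% → 4.79%.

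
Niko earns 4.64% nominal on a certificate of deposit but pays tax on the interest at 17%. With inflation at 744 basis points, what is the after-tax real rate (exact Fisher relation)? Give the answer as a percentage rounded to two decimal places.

After-tax nominal return = 4.64% × (1 − 0.17) = 3.8512%.
1 + r = 1.038512 / 1.07440 = 0.966597
After-tax real rate = 0.966597 − 1 → -3.34%.

-3.34%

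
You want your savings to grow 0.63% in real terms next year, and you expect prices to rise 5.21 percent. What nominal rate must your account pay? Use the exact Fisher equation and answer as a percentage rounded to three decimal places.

5.873%

(1 + i) = (1 + r)(1 + π) = 1.00630 × 1.05210 = 1.05872823
i = 1.05872823 − 1, so the required nominal rate is 5.873%.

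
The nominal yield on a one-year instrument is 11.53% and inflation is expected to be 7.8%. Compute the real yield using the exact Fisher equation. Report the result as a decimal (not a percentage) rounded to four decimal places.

1 + r = 1.11530 / 1.07800 = 1.034601
r = 1.034601 − 1 = 3.4601%, i.e. 0.0346.

0.0346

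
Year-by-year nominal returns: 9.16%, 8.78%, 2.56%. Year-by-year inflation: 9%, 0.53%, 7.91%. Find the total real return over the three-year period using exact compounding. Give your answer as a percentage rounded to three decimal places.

Nominal growth factor = 1.0916 × 1.0878 × 1.0256 = 1.217841
Price-level growth factor = 1.0900 × 1.0053 × 1.0791 = 1.182453
Real growth factor = 1.217841 / 1.182453 = 1.029928
Total real return = 1.029928 − 1 → 2.993%.

2.993%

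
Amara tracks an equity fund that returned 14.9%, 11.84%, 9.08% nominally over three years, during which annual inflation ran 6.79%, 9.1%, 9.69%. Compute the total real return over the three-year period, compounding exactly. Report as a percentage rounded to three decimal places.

Compound the nominal returns: 1.1490 × 1.1184 × 1.0908 = 1.401723.
Compound inflation: 1.0679 × 1.0910 × 1.0969 = 1.277975.
Deflate: 1.401723 / 1.277975 = 1.096832.
Total real return = 1.096832 − 1 → 9.683%.

9.683%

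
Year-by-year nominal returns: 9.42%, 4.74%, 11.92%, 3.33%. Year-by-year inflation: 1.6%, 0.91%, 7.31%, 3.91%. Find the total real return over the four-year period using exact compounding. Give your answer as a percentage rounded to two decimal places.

15.94%

Nominal growth factor = 1.0942 × 1.0474 × 1.1192 × 1.0333 = 1.325389
Price-level growth factor = 1.0160 × 1.0091 × 1.0731 × 1.0391 = 1.143209
Real growth factor = 1.325389 / 1.143209 = 1.159359
Total real return = 1.159359 − 1 → 15.94%.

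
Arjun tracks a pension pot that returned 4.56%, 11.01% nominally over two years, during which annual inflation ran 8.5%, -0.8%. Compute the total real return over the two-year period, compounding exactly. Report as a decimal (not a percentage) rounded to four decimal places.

Compound the nominal returns: 1.0456 × 1.1101 = 1.160721.
Compound inflation: 1.0850 × 0.9920 = 1.076320.
Deflate: 1.160721 / 1.076320 = 1.078416.
Total real return = 1.078416 − 1 → 0.0784.

0.0784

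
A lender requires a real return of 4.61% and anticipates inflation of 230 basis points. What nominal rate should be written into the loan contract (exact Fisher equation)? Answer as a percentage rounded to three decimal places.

(1 + i) = (1 + r)(1 + π) = 1.04610 × 1.02300 = 1.0701603
i = 1.0701603 − 1, so the required nominal rate is 7.016%.

7.016%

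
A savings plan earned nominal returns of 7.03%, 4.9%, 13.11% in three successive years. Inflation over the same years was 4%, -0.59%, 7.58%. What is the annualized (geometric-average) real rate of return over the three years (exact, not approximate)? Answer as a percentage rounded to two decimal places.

Nominal growth factor = 1.0703 × 1.0490 × 1.1311 = 1.26993653
Price-level growth factor = 1.0400 × 0.9941 × 1.0758 = 1.11223089
Real growth factor = 1.26993653 / 1.11223089 = 1.14179218
Annualized real rate = 1.14179218^(1/3) − 1 = 4.5191% → 4.52%.

4.52%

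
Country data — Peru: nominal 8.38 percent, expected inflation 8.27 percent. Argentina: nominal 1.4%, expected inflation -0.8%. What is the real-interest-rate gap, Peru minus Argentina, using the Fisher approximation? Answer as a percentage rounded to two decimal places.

-2.09%

Peru: 8.38% − 8.27% = 0.110%
Argentina: 1.4% − (-0.8%) = 2.200%
Differential = -2.090% → -2.09%.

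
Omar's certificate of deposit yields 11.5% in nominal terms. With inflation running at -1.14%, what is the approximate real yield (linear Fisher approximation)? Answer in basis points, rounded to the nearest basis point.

r ≈ i − π = 11.5% − (-1.14%) = 1264 basis points.

1264 basis points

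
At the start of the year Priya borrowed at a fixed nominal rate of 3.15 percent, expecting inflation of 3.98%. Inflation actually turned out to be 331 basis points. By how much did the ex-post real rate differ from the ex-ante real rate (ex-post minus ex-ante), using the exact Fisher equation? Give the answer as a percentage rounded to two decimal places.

0.64%

Ex-ante: (1 + 0.0315)/(1 + 0.0398) − 1 = -0.7982%
Ex-post: (1 + 0.0315)/(1 + 0.0331) − 1 = -0.1549%
Difference (ex-post − ex-ante) = 0.6434% → 0.64%.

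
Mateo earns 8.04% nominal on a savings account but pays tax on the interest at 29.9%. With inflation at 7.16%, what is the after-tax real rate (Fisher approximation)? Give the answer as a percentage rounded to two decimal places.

After-tax nominal return = 8.04% × (1 − 0.299) = 5.63604%.
r ≈ 5.63604% − 7.16% → -1.52%.

-1.52%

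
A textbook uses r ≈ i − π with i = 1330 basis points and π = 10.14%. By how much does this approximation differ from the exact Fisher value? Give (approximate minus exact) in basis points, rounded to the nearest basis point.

29 basis points

Approximate: r ≈ 13.300% − 10.140% = 3.1600%
Exact: (1 + 0.1330)/(1 + 0.1014) − 1 = 2.8691%
Error = 3.1600% − 2.8691% = 0.2909% → 29 basis points.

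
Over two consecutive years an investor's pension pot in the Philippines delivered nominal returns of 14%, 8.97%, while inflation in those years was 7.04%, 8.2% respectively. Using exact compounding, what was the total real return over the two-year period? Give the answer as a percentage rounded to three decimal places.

Nominal growth factor = 1.1400 × 1.0897 = 1.242258
Price-level growth factor = 1.0704 × 1.0820 = 1.158173
Real growth factor = 1.242258 / 1.158173 = 1.072602
Total real return = 1.072602 − 1 → 7.260%.

7.260%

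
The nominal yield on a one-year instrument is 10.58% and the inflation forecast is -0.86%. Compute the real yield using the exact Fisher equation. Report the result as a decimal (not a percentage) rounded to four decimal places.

0.1154

By the Fisher identity, 1 + r = (1 + i)/(1 + π).
1 + r = 1.10580 / 0.99140 = 1.115392
r = 1.115392 − 1 = 11.5392%, i.e. 0.1154.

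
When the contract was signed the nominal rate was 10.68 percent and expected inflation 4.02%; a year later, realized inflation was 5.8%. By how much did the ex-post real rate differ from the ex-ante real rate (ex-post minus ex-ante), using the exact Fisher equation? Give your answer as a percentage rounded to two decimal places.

-1.79%

Ex-ante: (1 + 0.1068)/(1 + 0.0402) − 1 = 6.4026%
Ex-post: (1 + 0.1068)/(1 + 0.0580) − 1 = 4.6125%
Difference (ex-post − ex-ante) = -1.7901% → -1.79%.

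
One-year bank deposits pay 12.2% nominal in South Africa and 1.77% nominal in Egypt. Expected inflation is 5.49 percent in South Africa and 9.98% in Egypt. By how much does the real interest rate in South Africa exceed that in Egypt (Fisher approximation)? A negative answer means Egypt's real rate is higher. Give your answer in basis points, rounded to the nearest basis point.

South Africa: 12.2% − 5.49% = 6.710%
Egypt: 1.77% − 9.98% = -8.210%
Differential = 14.920% → 1492 basis points.

1492 basis points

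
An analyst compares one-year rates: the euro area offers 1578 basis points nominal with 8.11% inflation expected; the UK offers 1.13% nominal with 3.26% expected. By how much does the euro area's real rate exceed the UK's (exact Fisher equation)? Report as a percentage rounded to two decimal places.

The euro area: (1 + 0.1578)/(1 + 0.0811) − 1 = 7.0946%
The UK: (1 + 0.0113)/(1 + 0.0326) − 1 = -2.0628%
Differential = 7.0946% − (-2.0628%) = 9.1574% → 9.16%.

9.16%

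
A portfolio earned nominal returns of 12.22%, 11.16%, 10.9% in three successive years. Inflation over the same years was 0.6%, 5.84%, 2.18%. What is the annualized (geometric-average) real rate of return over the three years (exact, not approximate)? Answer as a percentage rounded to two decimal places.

Compound the nominal returns: 1.1222 × 1.1116 × 1.1090 = 1.38340821.
Compound inflation: 1.0060 × 1.0584 × 1.0218 = 1.08796196.
Deflate: 1.38340821 / 1.08796196 = 1.27155936.
Annualized real rate = 1.27155936^(1/3) − 1 = 8.3375% → 8.34%.

8.34%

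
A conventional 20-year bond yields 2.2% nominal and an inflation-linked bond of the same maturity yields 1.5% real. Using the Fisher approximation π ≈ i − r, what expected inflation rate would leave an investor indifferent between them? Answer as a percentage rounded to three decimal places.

π ≈ i − r = 2.2% − 1.5% → 0.700%.

0.700%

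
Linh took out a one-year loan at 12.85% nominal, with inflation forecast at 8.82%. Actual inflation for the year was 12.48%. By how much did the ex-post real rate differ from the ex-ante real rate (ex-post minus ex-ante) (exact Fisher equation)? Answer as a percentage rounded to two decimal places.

-3.37%

Ex-ante: (1 + 0.1285)/(1 + 0.0882) − 1 = 3.7034%
Ex-post: (1 + 0.1285)/(1 + 0.1248) − 1 = 0.3289%
Difference (ex-post − ex-ante) = -3.3744% → -3.37%.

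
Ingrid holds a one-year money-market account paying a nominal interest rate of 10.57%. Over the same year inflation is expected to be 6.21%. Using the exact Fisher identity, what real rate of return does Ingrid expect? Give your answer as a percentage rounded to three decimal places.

4.105%

By the Fisher identity, 1 + r = (1 + i)/(1 + π).
1 + r = 1.10570 / 1.06210 = 1.041051
r = 1.041051 − 1 = 4.1051%, i.e. 4.105%.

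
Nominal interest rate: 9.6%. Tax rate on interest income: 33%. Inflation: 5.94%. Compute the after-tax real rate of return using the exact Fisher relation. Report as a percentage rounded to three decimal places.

After-tax nominal return = 9.6% × (1 − 0.33) = 6.4320%.
1 + r = 1.06432 / 1.05940 = 1.004644
After-tax real rate = 1.004644 − 1 → 0.464%.

0.464%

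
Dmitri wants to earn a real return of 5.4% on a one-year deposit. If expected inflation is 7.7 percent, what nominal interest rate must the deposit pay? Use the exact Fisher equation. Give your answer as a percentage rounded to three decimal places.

13.516%

(1 + i) = (1 + r)(1 + π) = 1.05400 × 1.07700 = 1.135158
i = 1.135158 − 1, so the required nominal rate is 13.516%.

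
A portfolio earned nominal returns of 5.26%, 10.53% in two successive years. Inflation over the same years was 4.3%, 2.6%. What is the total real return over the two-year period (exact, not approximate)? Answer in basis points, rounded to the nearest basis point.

Compound the nominal returns: 1.0526 × 1.1053 = 1.163439.
Compound inflation: 1.0430 × 1.0260 = 1.070118.
Deflate: 1.163439 / 1.070118 = 1.087206.
Total real return = 1.087206 − 1 → 872 basis points.

872 basis points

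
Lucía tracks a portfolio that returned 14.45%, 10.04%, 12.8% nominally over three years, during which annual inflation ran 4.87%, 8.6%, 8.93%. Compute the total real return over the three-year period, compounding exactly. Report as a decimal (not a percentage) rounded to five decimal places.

Nominal growth factor = 1.1445 × 1.1004 × 1.1280 = 1.420612
Price-level growth factor = 1.0487 × 1.0860 × 1.0893 = 1.240591
Real growth factor = 1.420612 / 1.240591 = 1.145109
Total real return = 1.145109 − 1 → 0.14511.

0.14511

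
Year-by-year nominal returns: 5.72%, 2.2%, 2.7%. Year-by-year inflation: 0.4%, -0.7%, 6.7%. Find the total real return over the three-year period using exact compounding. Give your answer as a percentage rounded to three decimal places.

Compound the nominal returns: 1.0572 × 1.0220 × 1.0270 = 1.109631.
Compound inflation: 1.0040 × 0.9930 × 1.0670 = 1.063769.
Deflate: 1.109631 / 1.063769 = 1.043112.
Total real return = 1.043112 − 1 → 4.311%.

4.311%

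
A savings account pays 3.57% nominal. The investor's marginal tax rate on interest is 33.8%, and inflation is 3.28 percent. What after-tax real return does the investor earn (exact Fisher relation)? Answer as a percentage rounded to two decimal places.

-0.89%

After-tax nominal return = 3.57% × (1 − 0.338) = 2.36334%.
1 + r = 1.0236334 / 1.03280 = 0.991125
After-tax real rate = 0.991125 − 1 → -0.89%.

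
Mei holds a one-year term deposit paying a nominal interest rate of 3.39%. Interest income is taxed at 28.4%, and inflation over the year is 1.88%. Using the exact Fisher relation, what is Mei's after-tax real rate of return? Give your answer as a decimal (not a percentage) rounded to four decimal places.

After-tax nominal return = 3.39% × (1 − 0.284) = 2.42724%.
1 + r = 1.0242724 / 1.01880 = 1.005371
After-tax real rate = 1.005371 − 1 → 0.0054.

0.0054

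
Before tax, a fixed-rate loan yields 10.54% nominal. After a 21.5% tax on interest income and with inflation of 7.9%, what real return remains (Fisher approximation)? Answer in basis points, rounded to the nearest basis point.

37 basis points

After-tax nominal return = 10.54% × (1 − 0.215) = 8.2739%.
r ≈ 8.2739% − 7.9% → 37 basis points.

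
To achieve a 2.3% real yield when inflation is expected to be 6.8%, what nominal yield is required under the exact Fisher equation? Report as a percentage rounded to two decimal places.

(1 + i) = (1 + r)(1 + π) = 1.02300 × 1.06800 = 1.092564
i = 1.092564 − 1, so the required nominal rate is 9.26%.

9.26%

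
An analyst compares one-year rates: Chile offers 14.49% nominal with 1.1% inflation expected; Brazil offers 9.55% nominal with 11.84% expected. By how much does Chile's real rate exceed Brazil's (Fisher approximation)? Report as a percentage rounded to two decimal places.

15.68%

Chile: 14.49% − 1.1% = 13.390%
Brazil: 9.55% − 11.84% = -2.290%
Differential = 15.680% → 15.68%.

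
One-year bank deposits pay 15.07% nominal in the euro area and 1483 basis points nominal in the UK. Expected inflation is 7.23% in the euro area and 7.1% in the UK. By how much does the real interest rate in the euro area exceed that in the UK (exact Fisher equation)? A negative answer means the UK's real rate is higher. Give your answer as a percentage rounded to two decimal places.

0.09%

The euro area: (1 + 0.1507)/(1 + 0.0723) − 1 = 7.3114%
The UK: (1 + 0.1483)/(1 + 0.0710) − 1 = 7.2176%
Differential = 7.3114% − 7.2176% = 0.0938% → 0.09%.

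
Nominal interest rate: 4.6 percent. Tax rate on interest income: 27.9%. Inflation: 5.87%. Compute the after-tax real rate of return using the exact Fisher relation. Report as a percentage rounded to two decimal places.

After-tax nominal return = 4.6% × (1 − 0.279) = 3.3166%.
1 + r = 1.033166 / 1.05870 = 0.975882
After-tax real rate = 0.975882 − 1 → -2.41%.

-2.41%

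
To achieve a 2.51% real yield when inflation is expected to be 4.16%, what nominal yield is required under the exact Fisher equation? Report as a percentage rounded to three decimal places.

6.774%

(1 + i) = (1 + r)(1 + π) = 1.02510 × 1.04160 = 1.06774416
i = 1.06774416 − 1, so the required nominal rate is 6.774%.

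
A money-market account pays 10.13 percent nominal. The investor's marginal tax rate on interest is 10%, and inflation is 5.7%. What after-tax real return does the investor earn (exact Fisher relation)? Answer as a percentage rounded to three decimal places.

3.233%

After-tax nominal return = 10.13% × (1 − 0.1) = 9.1170%.
1 + r = 1.09117 / 1.05700 = 1.032327
After-tax real rate = 1.032327 − 1 → 3.233%.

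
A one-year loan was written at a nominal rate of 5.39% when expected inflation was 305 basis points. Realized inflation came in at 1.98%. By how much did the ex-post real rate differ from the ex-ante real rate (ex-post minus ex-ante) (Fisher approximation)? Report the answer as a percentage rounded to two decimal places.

Ex-ante: 5.39% − 3.05% = 2.340%
Ex-post: 5.39% − 1.98% = 3.410%
Difference (ex-post − ex-ante) = 1.0700% → 1.07%.

1.07%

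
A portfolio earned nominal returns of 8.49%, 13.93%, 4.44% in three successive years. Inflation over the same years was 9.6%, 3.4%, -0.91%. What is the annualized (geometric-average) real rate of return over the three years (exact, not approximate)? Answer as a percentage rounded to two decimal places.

4.76%

Nominal growth factor = 1.0849 × 1.1393 × 1.0444 = 1.29090615
Price-level growth factor = 1.0960 × 1.0340 × 0.9909 = 1.12295130
Real growth factor = 1.29090615 / 1.12295130 = 1.14956557
Annualized real rate = 1.14956557^(1/3) − 1 = 4.7558% → 4.76%.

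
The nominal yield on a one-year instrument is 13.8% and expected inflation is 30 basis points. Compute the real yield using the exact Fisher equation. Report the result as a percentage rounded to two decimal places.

By the Fisher equation, 1 + r = (1 + i)/(1 + π).
1 + r = 1.13800 / 1.00300 = 1.134596
r = 1.134596 − 1 = 13.4596%, i.e. 13.46%.

13.46%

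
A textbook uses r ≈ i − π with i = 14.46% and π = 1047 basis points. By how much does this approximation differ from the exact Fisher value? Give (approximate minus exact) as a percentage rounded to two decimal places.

0.38%

Approximate: r ≈ 14.460% − 10.470% = 3.9900%
Exact: (1 + 0.1446)/(1 + 0.1047) − 1 = 3.6118%
Error = 3.9900% − 3.6118% = 0.3782% → 0.38%.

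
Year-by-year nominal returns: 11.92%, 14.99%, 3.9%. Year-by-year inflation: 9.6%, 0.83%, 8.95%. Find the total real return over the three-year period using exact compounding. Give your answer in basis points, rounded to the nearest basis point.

Nominal growth factor = 1.1192 × 1.1499 × 1.0390 = 1.337160
Price-level growth factor = 1.0960 × 1.0083 × 1.0895 = 1.204003
Real growth factor = 1.337160 / 1.204003 = 1.110595
Total real return = 1.110595 − 1 → 1106 basis points.

1106 basis points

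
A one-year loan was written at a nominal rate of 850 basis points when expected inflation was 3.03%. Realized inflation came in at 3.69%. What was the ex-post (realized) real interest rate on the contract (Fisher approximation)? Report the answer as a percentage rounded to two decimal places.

Ex-post: 8.5% − 3.69% = 4.810%
So the realized real rate is 4.81%.

4.81%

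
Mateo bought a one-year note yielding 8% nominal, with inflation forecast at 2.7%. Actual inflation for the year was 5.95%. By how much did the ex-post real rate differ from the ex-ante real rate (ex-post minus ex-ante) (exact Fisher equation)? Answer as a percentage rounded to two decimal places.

-3.23%

Ex-ante: (1 + 0.0800)/(1 + 0.0270) − 1 = 5.1607%
Ex-post: (1 + 0.0800)/(1 + 0.0595) − 1 = 1.9349%
Difference (ex-post − ex-ante) = -3.2258% → -3.23%.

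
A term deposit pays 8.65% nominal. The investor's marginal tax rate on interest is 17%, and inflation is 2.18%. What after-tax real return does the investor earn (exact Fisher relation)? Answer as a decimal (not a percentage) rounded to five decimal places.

0.04893

After-tax nominal return = 8.65% × (1 − 0.17) = 7.1795%.
1 + r = 1.071795 / 1.02180 = 1.048928
After-tax real rate = 1.048928 − 1 → 0.04893.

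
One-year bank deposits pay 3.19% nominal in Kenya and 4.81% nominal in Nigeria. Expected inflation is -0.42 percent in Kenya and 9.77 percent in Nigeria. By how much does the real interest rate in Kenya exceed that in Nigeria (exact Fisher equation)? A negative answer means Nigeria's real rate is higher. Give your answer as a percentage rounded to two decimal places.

Kenya: (1 + 0.0319)/(1 − 0.0042) − 1 = 3.6252%
Nigeria: (1 + 0.0481)/(1 + 0.0977) − 1 = -4.5185%
Differential = 3.6252% − (-4.5185%) = 8.1438% → 8.14%.

8.14%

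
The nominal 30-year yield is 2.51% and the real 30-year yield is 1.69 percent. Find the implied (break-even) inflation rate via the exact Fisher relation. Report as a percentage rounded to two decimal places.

(1 + π) = (1 + i)/(1 + r) = 1.02510 / 1.01690 = 1.008064
Break-even inflation = 1.008064 − 1 → 0.81%.

0.81%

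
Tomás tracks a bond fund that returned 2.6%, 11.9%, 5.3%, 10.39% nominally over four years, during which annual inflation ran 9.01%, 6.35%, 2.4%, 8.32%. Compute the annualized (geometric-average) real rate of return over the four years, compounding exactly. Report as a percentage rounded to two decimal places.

Nominal growth factor = 1.0260 × 1.1190 × 1.0530 × 1.1039 = 1.33455216
Price-level growth factor = 1.0901 × 1.0635 × 1.0240 × 1.0832 = 1.28591553
Real growth factor = 1.33455216 / 1.28591553 = 1.03782257
Annualized real rate = 1.03782257^(1/4) − 1 = 0.9324% → 0.93%.

0.93%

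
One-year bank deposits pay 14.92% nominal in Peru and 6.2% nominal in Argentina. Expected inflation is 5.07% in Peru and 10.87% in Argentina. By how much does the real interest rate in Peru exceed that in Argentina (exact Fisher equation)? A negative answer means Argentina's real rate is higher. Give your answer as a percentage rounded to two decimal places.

13.59%

Peru: (1 + 0.1492)/(1 + 0.0507) − 1 = 9.3747%
Argentina: (1 + 0.0620)/(1 + 0.1087) − 1 = -4.2121%
Differential = 9.3747% − (-4.2121%) = 13.5868% → 13.59%.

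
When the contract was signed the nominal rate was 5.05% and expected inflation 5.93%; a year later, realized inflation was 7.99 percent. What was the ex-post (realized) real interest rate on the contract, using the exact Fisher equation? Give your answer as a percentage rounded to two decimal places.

-2.72%

Ex-post: (1 + 0.0505)/(1 + 0.0799) − 1 = -2.7225%
So the realized real rate is -2.72%.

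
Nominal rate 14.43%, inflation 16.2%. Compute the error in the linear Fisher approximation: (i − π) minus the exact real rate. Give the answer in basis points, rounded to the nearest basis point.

-25 basis points

Approximate: r ≈ 14.430% − 16.200% = -1.7700%
Exact: (1 + 0.1443)/(1 + 0.1620) − 1 = -1.5232%
Error = -1.7700% − (-1.5232%) = -0.2468% → -25 basis points.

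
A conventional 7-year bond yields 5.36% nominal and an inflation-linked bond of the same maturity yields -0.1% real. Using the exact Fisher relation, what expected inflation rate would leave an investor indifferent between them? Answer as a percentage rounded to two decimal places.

(1 + π) = (1 + i)/(1 + r) = 1.05360 / 0.99900 = 1.054655
Break-even inflation = 1.054655 − 1 → 5.47%.

5.47%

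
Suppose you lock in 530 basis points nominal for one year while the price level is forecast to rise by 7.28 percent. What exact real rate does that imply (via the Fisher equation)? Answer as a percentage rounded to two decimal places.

By the Fisher equation, 1 + r = (1 + i)/(1 + π).
1 + r = 1.05300 / 1.07280 = 0.981544
r = 0.981544 − 1 = -1.8456%, i.e. -1.85%.

-1.85%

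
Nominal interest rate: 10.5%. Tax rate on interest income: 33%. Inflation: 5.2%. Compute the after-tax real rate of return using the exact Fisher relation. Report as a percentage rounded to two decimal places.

1.74%

After-tax nominal return = 10.5% × (1 − 0.33) = 7.0350%.
1 + r = 1.07035 / 1.05200 = 1.017443
After-tax real rate = 1.017443 − 1 → 1.74%.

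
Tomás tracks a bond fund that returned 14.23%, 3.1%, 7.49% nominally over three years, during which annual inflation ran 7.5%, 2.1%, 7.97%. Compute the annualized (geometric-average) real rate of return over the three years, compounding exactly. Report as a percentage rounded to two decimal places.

2.22%

Nominal growth factor = 1.1423 × 1.0310 × 1.0749 = 1.26592188
Price-level growth factor = 1.0750 × 1.0210 × 1.0797 = 1.18505173
Real growth factor = 1.26592188 / 1.18505173 = 1.06824187
Annualized real rate = 1.06824187^(1/3) − 1 = 2.2249% → 2.22%.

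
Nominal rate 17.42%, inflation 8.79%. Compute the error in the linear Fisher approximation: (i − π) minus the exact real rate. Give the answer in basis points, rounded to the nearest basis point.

Approximate: r ≈ 17.420% − 8.790% = 8.6300%
Exact: (1 + 0.1742)/(1 + 0.0879) − 1 = 7.9327%
Error = 8.6300% − 7.9327% = 0.6973% → 70 basis points.

70 basis points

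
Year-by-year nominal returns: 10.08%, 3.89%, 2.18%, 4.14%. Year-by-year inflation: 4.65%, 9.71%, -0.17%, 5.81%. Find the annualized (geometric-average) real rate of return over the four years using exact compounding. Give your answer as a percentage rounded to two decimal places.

0.09%

Nominal growth factor = 1.1008 × 1.0389 × 1.0218 × 1.0414 = 1.21693012
Price-level growth factor = 1.0465 × 1.0971 × 0.9983 × 1.0581 = 1.21275545
Real growth factor = 1.21693012 / 1.21275545 = 1.00344230
Annualized real rate = 1.00344230^(1/4) − 1 = 0.0859% → 0.09%.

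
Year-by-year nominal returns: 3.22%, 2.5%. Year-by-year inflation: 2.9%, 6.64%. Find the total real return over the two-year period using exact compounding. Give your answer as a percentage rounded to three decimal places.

Compound the nominal returns: 1.0322 × 1.0250 = 1.058005.
Compound inflation: 1.0290 × 1.0664 = 1.097326.
Deflate: 1.058005 / 1.097326 = 0.964167.
Total real return = 0.964167 − 1 → -3.583%.

-3.583%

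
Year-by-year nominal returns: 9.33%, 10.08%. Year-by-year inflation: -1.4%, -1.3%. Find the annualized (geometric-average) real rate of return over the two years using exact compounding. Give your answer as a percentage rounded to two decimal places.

Nominal growth factor = 1.0933 × 1.1008 = 1.20350464
Price-level growth factor = 0.9860 × 0.9870 = 0.97318200
Real growth factor = 1.20350464 / 0.97318200 = 1.23666965
Annualized real rate = 1.23666965^(1/2) − 1 = 11.2056% → 11.21%.

11.21%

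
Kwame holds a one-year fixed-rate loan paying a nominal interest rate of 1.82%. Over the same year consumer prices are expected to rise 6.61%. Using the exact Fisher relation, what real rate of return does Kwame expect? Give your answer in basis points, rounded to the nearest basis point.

By the Fisher relation, 1 + r = (1 + i)/(1 + π).
1 + r = 1.01820 / 1.06610 = 0.955070
r = 0.955070 − 1 = -4.4930%, i.e. -449 basis points.

-449 basis points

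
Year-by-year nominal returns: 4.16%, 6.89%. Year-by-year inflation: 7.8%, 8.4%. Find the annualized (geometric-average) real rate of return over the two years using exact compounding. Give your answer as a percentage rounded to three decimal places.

-2.390%

Compound the nominal returns: 1.0416 × 1.0689 = 1.11336624.
Compound inflation: 1.0780 × 1.0840 = 1.16855200.
Deflate: 1.11336624 / 1.16855200 = 0.95277424.
Annualized real rate = 0.95277424^(1/2) − 1 = -2.3898% → -2.390%.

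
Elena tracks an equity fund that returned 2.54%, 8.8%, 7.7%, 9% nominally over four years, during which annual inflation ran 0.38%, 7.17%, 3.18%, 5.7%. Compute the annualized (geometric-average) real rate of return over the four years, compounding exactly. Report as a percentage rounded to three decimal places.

2.788%

Compound the nominal returns: 1.0254 × 1.0880 × 1.0770 × 1.0900 = 1.30967763.
Compound inflation: 1.0038 × 1.0717 × 1.0318 × 1.0570 = 1.17325100.
Deflate: 1.30967763 / 1.17325100 = 1.11628086.
Annualized real rate = 1.11628086^(1/4) − 1 = 2.7882% → 2.788%.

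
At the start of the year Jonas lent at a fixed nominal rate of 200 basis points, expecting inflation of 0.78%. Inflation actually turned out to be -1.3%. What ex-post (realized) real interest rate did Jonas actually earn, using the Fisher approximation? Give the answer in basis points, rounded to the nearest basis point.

Ex-post: 2% − (-1.3%) = 3.300%
So the realized real rate is 330 basis points.

330 basis points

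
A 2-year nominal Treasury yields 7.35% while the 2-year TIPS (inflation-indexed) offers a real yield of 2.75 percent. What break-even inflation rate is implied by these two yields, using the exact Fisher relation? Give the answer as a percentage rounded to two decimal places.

(1 + π) = (1 + i)/(1 + r) = 1.07350 / 1.02750 = 1.044769
Break-even inflation = 1.044769 − 1 → 4.48%.

4.48%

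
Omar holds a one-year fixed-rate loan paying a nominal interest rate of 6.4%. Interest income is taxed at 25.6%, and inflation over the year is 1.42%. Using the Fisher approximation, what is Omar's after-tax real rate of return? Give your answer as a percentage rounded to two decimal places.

After-tax nominal return = 6.4% × (1 − 0.256) = 4.7616%.
r ≈ 4.7616% − 1.42% → 3.34%.

3.34%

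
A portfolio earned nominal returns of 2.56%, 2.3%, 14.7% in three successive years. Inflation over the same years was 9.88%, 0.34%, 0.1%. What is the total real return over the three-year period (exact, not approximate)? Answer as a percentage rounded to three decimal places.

9.041%

Nominal growth factor = 1.0256 × 1.0230 × 1.1470 = 1.203420
Price-level growth factor = 1.0988 × 1.0034 × 1.0010 = 1.103638
Real growth factor = 1.203420 / 1.103638 = 1.090411
Total real return = 1.090411 − 1 → 9.041%.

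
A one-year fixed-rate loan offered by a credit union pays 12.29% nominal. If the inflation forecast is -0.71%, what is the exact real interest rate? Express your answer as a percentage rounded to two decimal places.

13.09%

1 + r = 1.12290 / 0.99290 = 1.130930
r = 1.130930 − 1 = 13.0930%, i.e. 13.09%.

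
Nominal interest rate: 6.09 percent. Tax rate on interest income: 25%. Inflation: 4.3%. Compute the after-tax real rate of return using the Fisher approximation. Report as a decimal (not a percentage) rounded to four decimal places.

0.0027

After-tax nominal return = 6.09% × (1 − 0.25) = 4.5675%.
r ≈ 4.5675% − 4.3% → 0.0027.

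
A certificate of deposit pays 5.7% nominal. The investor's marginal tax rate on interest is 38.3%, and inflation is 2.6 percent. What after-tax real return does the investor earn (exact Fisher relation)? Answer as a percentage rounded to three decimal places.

After-tax nominal return = 5.7% × (1 − 0.383) = 3.5169%.
1 + r = 1.035169 / 1.02600 = 1.008937
After-tax real rate = 1.008937 − 1 → 0.894%.

0.894%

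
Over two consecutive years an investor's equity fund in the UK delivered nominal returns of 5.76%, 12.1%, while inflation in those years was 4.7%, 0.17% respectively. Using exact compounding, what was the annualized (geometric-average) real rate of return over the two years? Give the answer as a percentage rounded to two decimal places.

Compound the nominal returns: 1.0576 × 1.1210 = 1.18556960.
Compound inflation: 1.0470 × 1.0017 = 1.04877990.
Deflate: 1.18556960 / 1.04877990 = 1.13042746.
Annualized real rate = 1.13042746^(1/2) − 1 = 6.3216% → 6.32%.

6.32%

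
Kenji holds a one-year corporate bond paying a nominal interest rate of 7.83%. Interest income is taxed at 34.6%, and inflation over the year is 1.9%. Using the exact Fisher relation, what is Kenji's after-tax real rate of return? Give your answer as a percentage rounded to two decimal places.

After-tax nominal return = 7.83% × (1 − 0.346) = 5.12082%.
1 + r = 1.0512082 / 1.01900 = 1.031608
After-tax real rate = 1.031608 − 1 → 3.16%.

3.16%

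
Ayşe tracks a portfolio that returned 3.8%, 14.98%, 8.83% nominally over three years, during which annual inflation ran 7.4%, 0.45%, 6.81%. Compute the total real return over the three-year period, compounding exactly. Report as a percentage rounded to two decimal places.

12.72%

Nominal growth factor = 1.0380 × 1.1498 × 1.0883 = 1.298878
Price-level growth factor = 1.0740 × 1.0045 × 1.0681 = 1.152302
Real growth factor = 1.298878 / 1.152302 = 1.127203
Total real return = 1.127203 − 1 → 12.72%.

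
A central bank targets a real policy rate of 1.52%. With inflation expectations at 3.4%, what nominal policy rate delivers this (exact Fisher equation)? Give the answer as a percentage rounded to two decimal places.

4.97%

(1 + i) = (1 + r)(1 + π) = 1.01520 × 1.03400 = 1.0497168
i = 1.0497168 − 1, so the required nominal rate is 4.97%.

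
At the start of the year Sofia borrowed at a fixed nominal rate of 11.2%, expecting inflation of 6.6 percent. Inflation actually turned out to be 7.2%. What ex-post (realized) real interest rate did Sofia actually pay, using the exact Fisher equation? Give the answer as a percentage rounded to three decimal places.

3.731%

Ex-post: (1 + 0.1120)/(1 + 0.0720) − 1 = 3.7313%
So the realized real rate is 3.731%.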